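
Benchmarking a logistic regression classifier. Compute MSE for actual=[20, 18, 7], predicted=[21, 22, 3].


Squared errors: (20-21)²=1, (18-22)²=16, (7-3)²=16
Sum = 33
MSE = 33/3 = 11

11


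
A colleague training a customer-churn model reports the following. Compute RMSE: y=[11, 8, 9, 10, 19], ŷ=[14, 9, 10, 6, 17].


MSE = 31/5 = 6.2
RMSE = √(31/5) = 2.49

2.49


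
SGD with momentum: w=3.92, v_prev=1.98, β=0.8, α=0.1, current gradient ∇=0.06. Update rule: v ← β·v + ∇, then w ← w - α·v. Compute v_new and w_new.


v_new = 0.8·1.98 + 0.06 = 1.584 + 0.06 = 1.644
w_new = 3.92 - 0.1·1.644 = 3.92 - 0.1644 = 3.7556

v_new=1.644, w_new=3.7556


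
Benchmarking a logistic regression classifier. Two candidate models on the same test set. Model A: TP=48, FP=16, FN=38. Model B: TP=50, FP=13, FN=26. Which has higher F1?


Model A: P=48/64=0.75, R=48/86=0.5581, F1=2PR/(P+R)=2TP/(2TP+FP+FN)=96/150=0.64
Model B: P=50/63=0.7937, R=50/76=0.6579, F1=2PR/(P+R)=2TP/(2TP+FP+FN)=100/139=0.7194
0.64 < 0.7194 → Model B

Model B


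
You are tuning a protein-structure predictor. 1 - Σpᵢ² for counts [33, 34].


Probabilities: [33/67, 34/67] ≈ [0.4925, 0.5075]
Σpᵢ² = (1089 + 1156)/67² = 2245/4489
Gini = 1 - Σpᵢ² = 1 - 2245/4489 = 0.4999

0.4999


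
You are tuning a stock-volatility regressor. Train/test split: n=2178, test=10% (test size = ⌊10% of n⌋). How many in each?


Test = ⌊2178·10/100⌋ = 217
Train = 2178 - 217 = 1961

Train: 1961, Test: 217


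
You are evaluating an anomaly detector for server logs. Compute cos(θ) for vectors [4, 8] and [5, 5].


A·B = 4·5 + 8·5 = 60
‖A‖ = √80 = 8.9443, ‖B‖ = √50 = 7.0711
cos = 60/(√80·√50) = 60/√4000 = 0.9487

0.9487


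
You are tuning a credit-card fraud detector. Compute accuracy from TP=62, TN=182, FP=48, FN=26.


Accuracy = (TP+TN)/(TP+TN+FP+FN)
= (62+182)/(318)
= 244/318 = 76.73%

76.73%


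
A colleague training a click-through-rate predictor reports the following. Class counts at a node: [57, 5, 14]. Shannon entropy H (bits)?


Probabilities: [57/76, 5/76, 14/76] ≈ [0.75, 0.0658, 0.1842]
H = -((57/76)·log₂(57/76) + (5/76)·log₂(5/76) + (14/76)·log₂(14/76))
  = 1.0191 bits

1.0191 bits


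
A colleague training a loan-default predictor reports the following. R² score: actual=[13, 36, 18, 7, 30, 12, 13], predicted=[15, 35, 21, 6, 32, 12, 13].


ȳ = 18.4286
SS_res = Σ(y-ŷ)² = 19
SS_tot = Σ(y-ȳ)² = 673.71
R² = 1 - SS_res/SS_tot = 1 - 0.0282 = 0.9718

0.9718


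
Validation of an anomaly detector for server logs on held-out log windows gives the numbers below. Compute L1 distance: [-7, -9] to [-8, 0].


d = |-7+ 8| + |-9-0|
  = 1 + 9
  = 10

10


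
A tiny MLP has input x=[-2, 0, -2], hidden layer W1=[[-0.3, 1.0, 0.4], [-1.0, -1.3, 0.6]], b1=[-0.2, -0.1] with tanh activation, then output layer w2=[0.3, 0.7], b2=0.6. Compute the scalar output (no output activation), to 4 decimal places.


z1[0] = (-0.3)·(-2) + (1.0)·(0) + (0.4)·(-2) - 0.2 = -0.4
z1[1] = (-1.0)·(-2) + (-1.3)·(0) + (0.6)·(-2) - 0.1 = 0.7
h = tanh(z1) = [-0.3799, 0.6044]
output = (0.3)·(-0.3799) + (0.7)·(0.6044) + 0.6 = 0.9091

0.9091


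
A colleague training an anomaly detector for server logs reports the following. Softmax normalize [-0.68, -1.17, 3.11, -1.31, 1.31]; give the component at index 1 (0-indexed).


Exponentials: e^-0.68=0.5066, e^-1.17=0.3104, e^3.11=22.421, e^-1.31=0.2698, e^1.31=3.7062
Sum = 27.214
Softmax = [0.0186, 0.0114, 0.8239, 0.0099, 0.1362]
p[1] = 0.3104/27.214 = 0.0114

0.0114


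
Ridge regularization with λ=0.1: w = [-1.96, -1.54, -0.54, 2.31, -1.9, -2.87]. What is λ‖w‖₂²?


‖w‖₂² = (-1.96)² + (-1.54)² + (-0.54)² + (2.31)² + (-1.9)² + (-2.87)²
     = 3.8416 + 2.3716 + 0.2916 + 5.3361 + 3.61 + 8.2369
     = 23.6878
λ·‖w‖₂² = 0.1·23.6878 = 2.36878

2.36878


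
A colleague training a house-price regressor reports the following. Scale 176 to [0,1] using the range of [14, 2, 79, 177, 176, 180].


min=2, max=180
(176-2)/(180-2) = 174/178 = 0.9775

0.9775


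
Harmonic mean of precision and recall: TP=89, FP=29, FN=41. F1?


Precision = 89/118 = 0.7542
Recall = 89/130 = 0.6846
F1 = 2·P·R/(P+R) = 2·TP/(2·TP+FP+FN) = 178/(178+29+41) = 178/248 = 0.7177

0.7177


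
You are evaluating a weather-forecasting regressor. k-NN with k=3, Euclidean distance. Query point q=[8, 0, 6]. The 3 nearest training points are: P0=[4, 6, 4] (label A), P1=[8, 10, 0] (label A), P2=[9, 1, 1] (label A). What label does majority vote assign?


d(q,P0) = 7.4833  (label A)
d(q,P1) = 11.6619  (label A)
d(q,P2) = 5.1962  (label A)
Votes: A=3, B=0
Majority → A

A


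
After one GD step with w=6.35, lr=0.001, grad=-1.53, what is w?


w_new = w - α·∇
= 6.35 - 0.001·-1.53
= 6.35 + 0.00153
= 6.35153

6.35153


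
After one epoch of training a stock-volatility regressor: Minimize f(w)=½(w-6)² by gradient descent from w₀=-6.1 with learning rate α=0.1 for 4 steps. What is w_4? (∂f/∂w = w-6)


step 1: grad = -6.1-6 = -12.1; w = -6.1 - 0.1·(-12.1) = -4.89
step 2: grad = -4.89-6 = -10.89; w = -4.89 - 0.1·(-10.89) = -3.801
step 3: grad = -3.801-6 = -9.801; w = -3.801 - 0.1·(-9.801) = -2.8209
step 4: grad = -2.8209-6 = -8.8209; w = -2.8209 - 0.1·(-8.8209) = -1.93881

-1.93881


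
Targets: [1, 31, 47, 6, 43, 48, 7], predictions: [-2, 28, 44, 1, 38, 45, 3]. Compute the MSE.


Squared errors: (1+ 2)²=9, (31-28)²=9, (47-44)²=9, (6-1)²=25, (43-38)²=25, (48-45)²=9, (7-3)²=16
Sum = 102
MSE = 102/7 = 102/7

102/7


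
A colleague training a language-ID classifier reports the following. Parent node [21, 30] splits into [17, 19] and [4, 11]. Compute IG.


Parent = [21, 30], H_parent = 0.9774
H_left = 0.9978 (n=36), H_right = 0.8366 (n=15)
H_children = (36/51)·0.9978 + (15/51)·0.8366 = 0.9504
IG = 0.9774 - 0.9504 = 0.027

0.027


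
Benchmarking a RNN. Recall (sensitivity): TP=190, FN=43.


Recall = TP/(TP+FN)
= 190/(190+43)
= 190/233 = 81.55%

81.55%


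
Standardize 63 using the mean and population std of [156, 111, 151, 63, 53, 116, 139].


μ = 112.7143, σ = 37.95
z = (63 - 112.7143)/37.95 = -1.31

-1.31


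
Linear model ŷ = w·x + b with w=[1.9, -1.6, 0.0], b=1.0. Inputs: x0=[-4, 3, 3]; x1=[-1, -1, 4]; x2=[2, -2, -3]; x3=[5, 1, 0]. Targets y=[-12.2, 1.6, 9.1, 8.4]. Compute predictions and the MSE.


ŷ0 = (1.9)·(-4) + (-1.6)·(3) + (0.0)·(3) + 1.0 = -11.4
ŷ1 = (1.9)·(-1) + (-1.6)·(-1) + (0.0)·(4) + 1.0 = 0.7
ŷ2 = (1.9)·(2) + (-1.6)·(-2) + (0.0)·(-3) + 1.0 = 8.0
ŷ3 = (1.9)·(5) + (-1.6)·(1) + (0.0)·(0) + 1.0 = 8.9
errors² = [0.64, 0.81, 1.21, 0.25]
MSE = 2.9100/4 = 0.7275

0.7275


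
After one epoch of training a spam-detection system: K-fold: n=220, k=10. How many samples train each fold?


Fold size = 220/10 = 22
Training per fold = 220 - 22 = 198

198


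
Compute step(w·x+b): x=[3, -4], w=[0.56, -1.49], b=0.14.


z = (3)·(0.56) + (-4)·(-1.49) + 0.14
  = 7.78
step(z) = 1 (z≥0)

1


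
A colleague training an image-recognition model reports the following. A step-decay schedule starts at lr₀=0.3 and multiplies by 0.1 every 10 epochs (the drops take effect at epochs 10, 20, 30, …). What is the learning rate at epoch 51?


n_drops = ⌊51/10⌋ = 5
lr = 0.3·0.1^5 = 0.3·0.00001 = 0.000003

0.000003


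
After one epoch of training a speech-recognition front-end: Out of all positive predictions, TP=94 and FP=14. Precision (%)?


Precision = TP/(TP+FP)
= 94/(94+14)
= 94/108 = 87.04%

87.04%


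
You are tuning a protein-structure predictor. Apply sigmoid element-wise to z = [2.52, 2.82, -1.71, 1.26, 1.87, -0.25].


σ(2.52) = 1/(1+e^-2.52) = 0.9255
σ(2.82) = 1/(1+e^-2.82) = 0.9437
σ(-1.71) = 1/(1+e^1.71) = 0.1532
σ(1.26) = 1/(1+e^-1.26) = 0.779
σ(1.87) = 1/(1+e^-1.87) = 0.8665
σ(-0.25) = 1/(1+e^0.25) = 0.4378
result = [0.9255, 0.9437, 0.1532, 0.779, 0.8665, 0.4378]

[0.9255, 0.9437, 0.1532, 0.779, 0.8665, 0.4378]


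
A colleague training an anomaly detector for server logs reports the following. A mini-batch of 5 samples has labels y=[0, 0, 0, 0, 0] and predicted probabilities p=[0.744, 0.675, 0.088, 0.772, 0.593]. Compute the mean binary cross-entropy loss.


L[0] = -ln(1-0.744) = -ln(0.256) = 1.3626
L[1] = -ln(1-0.675) = -ln(0.325) = 1.1239
L[2] = -ln(1-0.088) = -ln(0.912) = 0.0921
L[3] = -ln(1-0.772) = -ln(0.228) = 1.4784
L[4] = -ln(1-0.593) = -ln(0.407) = 0.8989
mean = (1.3626 + 1.1239 + 0.0921 + 1.4784 + 0.8989)/5 = 0.9912

0.9912


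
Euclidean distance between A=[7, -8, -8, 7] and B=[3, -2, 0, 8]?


d = √((7-3)² + (-8+ 2)² + (-8-0)² + (7-8)²)
  = √(16 + 36 + 64 + 1)
  = √117 = 10.8167

10.8167


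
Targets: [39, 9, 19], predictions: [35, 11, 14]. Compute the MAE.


Absolute errors: |39-35|=4, |9-11|=2, |19-14|=5
Sum = 11
MAE = 11/3 = 11/3

11/3


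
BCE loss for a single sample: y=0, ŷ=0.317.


BCE = -[y·ln(p) + (1-y)·ln(1-p)]
= -0 - 1·ln(1-0.317)
= -ln(0.683) = 0.3813

0.3813


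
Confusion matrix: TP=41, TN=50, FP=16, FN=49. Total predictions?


Total = TP + TN + FP + FN
= 41 + 50 + 16 + 49
= 156
(Predicted positive: 57, predicted negative: 99)

156


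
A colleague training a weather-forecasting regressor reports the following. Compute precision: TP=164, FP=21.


Precision = TP/(TP+FP)
= 164/(164+21)
= 164/185 = 88.65%

88.65%


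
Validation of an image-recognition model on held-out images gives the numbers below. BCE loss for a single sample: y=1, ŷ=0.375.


BCE = -[y·ln(p) + (1-y)·ln(1-p)]
= -1·ln(0.375) - 0
= -ln(0.375) = 0.9808

0.9808


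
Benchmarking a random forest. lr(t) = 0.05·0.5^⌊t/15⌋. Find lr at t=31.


n_drops = ⌊31/15⌋ = 2
lr = 0.05·0.5^2 = 0.05·0.25 = 0.0125

0.0125


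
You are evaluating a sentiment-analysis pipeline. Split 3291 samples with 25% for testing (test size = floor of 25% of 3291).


Test = ⌊3291·25/100⌋ = 822
Train = 3291 - 822 = 2469

Train: 2469, Test: 822


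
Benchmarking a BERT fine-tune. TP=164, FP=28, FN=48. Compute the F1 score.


Precision = 164/192 = 0.8542
Recall = 164/212 = 0.7736
F1 = 2·P·R/(P+R) = 2·TP/(2·TP+FP+FN) = 328/(328+28+48) = 328/404 = 0.8119

0.8119


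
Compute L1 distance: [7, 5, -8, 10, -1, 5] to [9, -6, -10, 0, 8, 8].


d = |7-9| + |5+ 6| + |-8+ 10| + |10-0| + |-1-8| + |5-8|
  = 2 + 11 + 2 + 10 + 9 + 3
  = 37

37


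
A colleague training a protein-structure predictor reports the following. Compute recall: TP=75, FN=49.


Recall = TP/(TP+FN)
= 75/(75+49)
= 75/124 = 60.48%

60.48%


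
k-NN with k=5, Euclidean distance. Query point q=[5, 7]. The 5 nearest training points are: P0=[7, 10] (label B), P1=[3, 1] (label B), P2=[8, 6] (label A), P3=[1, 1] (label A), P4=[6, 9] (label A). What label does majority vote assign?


d(q,P0) = 3.6056  (label B)
d(q,P1) = 6.3246  (label B)
d(q,P2) = 3.1623  (label A)
d(q,P3) = 7.2111  (label A)
d(q,P4) = 2.2361  (label A)
Votes: A=3, B=2
Majority → A

A


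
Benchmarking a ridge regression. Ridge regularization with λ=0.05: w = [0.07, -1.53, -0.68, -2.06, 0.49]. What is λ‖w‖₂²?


‖w‖₂² = (0.07)² + (-1.53)² + (-0.68)² + (-2.06)² + (0.49)²
     = 0.0049 + 2.3409 + 0.4624 + 4.2436 + 0.2401
     = 7.2919
λ·‖w‖₂² = 0.05·7.2919 = 0.364595

0.364595


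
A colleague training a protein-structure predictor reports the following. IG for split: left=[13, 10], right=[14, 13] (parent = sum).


Parent = [27, 23], H_parent = 0.9954
H_left = 0.9877 (n=23), H_right = 0.999 (n=27)
H_children = (23/50)·0.9877 + (27/50)·0.999 = 0.9938
IG = 0.9954 - 0.9938 = 0.0016

0.0016


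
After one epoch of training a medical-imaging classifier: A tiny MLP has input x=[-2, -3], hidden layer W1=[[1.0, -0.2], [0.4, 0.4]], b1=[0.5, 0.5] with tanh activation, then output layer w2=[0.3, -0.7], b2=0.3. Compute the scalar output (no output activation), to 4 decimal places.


z1[0] = (1.0)·(-2) + (-0.2)·(-3) + 0.5 = -0.9
z1[1] = (0.4)·(-2) + (0.4)·(-3) + 0.5 = -1.5
h = tanh(z1) = [-0.7163, -0.9051]
output = (0.3)·(-0.7163) + (-0.7)·(-0.9051) + 0.3 = 0.7187

0.7187


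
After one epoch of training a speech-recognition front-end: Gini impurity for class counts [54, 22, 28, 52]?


Probabilities: [54/156, 22/156, 28/156, 52/156] ≈ [0.3462, 0.141, 0.1795, 0.3333]
Σpᵢ² = (2916 + 484 + 784 + 2704)/156² = 6888/24336
Gini = 1 - Σpᵢ² = 1 - 6888/24336 = 0.717

0.717


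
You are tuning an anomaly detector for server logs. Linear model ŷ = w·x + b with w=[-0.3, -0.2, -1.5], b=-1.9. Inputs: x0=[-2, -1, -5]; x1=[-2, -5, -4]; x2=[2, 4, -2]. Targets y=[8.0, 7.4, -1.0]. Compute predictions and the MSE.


ŷ0 = (-0.3)·(-2) + (-0.2)·(-1) + (-1.5)·(-5) - 1.9 = 6.4
ŷ1 = (-0.3)·(-2) + (-0.2)·(-5) + (-1.5)·(-4) - 1.9 = 5.7
ŷ2 = (-0.3)·(2) + (-0.2)·(4) + (-1.5)·(-2) - 1.9 = -0.3
errors² = [2.56, 2.89, 0.49]
MSE = 5.9400/3 = 1.98

1.98


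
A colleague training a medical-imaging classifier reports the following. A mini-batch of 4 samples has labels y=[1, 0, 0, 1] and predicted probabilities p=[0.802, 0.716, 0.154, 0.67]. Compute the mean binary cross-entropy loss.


L[0] = -ln(0.802) = 0.2206
L[1] = -ln(1-0.716) = -ln(0.284) = 1.2588
L[2] = -ln(1-0.154) = -ln(0.846) = 0.1672
L[3] = -ln(0.67) = 0.4005
mean = (0.2206 + 1.2588 + 0.1672 + 0.4005)/4 = 0.5118

0.5118


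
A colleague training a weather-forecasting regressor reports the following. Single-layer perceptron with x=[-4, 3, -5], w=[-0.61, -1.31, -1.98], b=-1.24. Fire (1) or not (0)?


z = (-4)·(-0.61) + (3)·(-1.31) + (-5)·(-1.98) - 1.24
  = 7.17
step(z) = 1 (z≥0)

1


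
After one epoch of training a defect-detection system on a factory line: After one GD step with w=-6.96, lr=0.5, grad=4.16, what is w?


w_new = w - α·∇
= -6.96 - 0.5·4.16
= -6.96 - 2.08
= -9.04

-9.04


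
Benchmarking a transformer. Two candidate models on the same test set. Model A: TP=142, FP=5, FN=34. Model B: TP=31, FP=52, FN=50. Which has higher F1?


Model A: P=142/147=0.966, R=142/176=0.8068, F1=2PR/(P+R)=2TP/(2TP+FP+FN)=284/323=0.8793
Model B: P=31/83=0.3735, R=31/81=0.3827, F1=2PR/(P+R)=2TP/(2TP+FP+FN)=62/164=0.378
0.8793 > 0.378 → Model A

Model A


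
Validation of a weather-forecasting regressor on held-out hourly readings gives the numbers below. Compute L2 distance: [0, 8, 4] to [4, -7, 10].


d = √((0-4)² + (8+ 7)² + (4-10)²)
  = √(16 + 225 + 36)
  = √277 = 16.6433

16.6433


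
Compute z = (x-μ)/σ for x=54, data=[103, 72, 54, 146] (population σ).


μ = 93.75, σ = 34.8882
z = (54 - 93.75)/34.8882 = -1.1394

-1.1394


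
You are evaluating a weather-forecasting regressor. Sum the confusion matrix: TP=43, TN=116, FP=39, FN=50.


Total = TP + TN + FP + FN
= 43 + 116 + 39 + 50
= 248
(Predicted positive: 82, predicted negative: 166)

248


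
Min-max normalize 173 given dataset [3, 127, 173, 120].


min=3, max=173
(173-3)/(173-3) = 170/170 = 1.0

1.0


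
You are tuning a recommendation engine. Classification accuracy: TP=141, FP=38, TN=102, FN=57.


Accuracy = (TP+TN)/(TP+TN+FP+FN)
= (141+102)/(338)
= 243/338 = 71.89%

71.89%


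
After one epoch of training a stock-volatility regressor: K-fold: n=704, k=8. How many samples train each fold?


Fold size = 704/8 = 88
Training per fold = 704 - 88 = 616

616


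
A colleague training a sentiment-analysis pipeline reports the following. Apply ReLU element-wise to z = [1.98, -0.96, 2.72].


ReLU(1.98) = max(0, 1.98) = 1.98
ReLU(-0.96) = max(0, -0.96) = 0.0
ReLU(2.72) = max(0, 2.72) = 2.72
result = [1.98, 0.0, 2.72]

[1.98, 0.0, 2.72]


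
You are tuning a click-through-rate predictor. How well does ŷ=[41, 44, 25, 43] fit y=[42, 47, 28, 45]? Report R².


ȳ = 40.5
SS_res = Σ(y-ŷ)² = 23
SS_tot = Σ(y-ȳ)² = 221
R² = 1 - SS_res/SS_tot = 1 - 0.1041 = 0.8959

0.8959


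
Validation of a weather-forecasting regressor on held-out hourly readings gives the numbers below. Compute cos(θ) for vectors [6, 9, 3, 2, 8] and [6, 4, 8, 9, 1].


A·B = 6·6 + 9·4 + 3·8 + 2·9 + 8·1 = 122
‖A‖ = √194 = 13.9284, ‖B‖ = √198 = 14.0712
cos = 122/(√194·√198) = 122/√38412 = 0.6225

0.6225


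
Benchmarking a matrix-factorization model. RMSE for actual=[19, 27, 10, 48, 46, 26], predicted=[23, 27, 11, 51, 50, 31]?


MSE = 67/6 = 11.1667
RMSE = √(67/6) = 3.3417

3.3417


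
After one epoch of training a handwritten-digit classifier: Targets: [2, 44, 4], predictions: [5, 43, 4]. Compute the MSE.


Squared errors: (2-5)²=9, (44-43)²=1, (4-4)²=0
Sum = 10
MSE = 10/3 = 10/3

10/3


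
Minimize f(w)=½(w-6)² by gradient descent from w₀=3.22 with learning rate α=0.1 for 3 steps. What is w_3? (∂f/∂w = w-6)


step 1: grad = 3.22-6 = -2.78; w = 3.22 - 0.1·(-2.78) = 3.498
step 2: grad = 3.498-6 = -2.502; w = 3.498 - 0.1·(-2.502) = 3.7482
step 3: grad = 3.7482-6 = -2.2518; w = 3.7482 - 0.1·(-2.2518) = 3.97338

3.97338


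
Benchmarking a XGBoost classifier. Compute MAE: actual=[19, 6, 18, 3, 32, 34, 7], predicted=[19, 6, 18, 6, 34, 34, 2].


Absolute errors: |19-19|=0, |6-6|=0, |18-18|=0, |3-6|=3, |32-34|=2, |34-34|=0, |7-2|=5
Sum = 10
MAE = 10/7 = 10/7

10/7


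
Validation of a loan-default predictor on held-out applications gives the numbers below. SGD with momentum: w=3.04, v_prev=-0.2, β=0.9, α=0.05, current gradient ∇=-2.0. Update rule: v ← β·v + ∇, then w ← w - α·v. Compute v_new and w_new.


v_new = 0.9·-0.2 - 2.0 = -0.18 - 2.0 = -2.18
w_new = 3.04 - 0.05·-2.18 = 3.04 + 0.109 = 3.149

v_new=-2.18, w_new=3.149


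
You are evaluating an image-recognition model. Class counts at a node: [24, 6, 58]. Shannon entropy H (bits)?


Probabilities: [24/88, 6/88, 58/88] ≈ [0.2727, 0.0682, 0.6591]
H = -((24/88)·log₂(24/88) + (6/88)·log₂(6/88) + (58/88)·log₂(58/88))
  = 1.1718 bits

1.1718 bits


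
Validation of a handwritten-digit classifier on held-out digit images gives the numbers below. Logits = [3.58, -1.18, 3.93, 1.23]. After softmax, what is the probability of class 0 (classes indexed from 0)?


Exponentials: e^3.58=35.8735, e^-1.18=0.3073, e^3.93=50.907, e^1.23=3.4212
Sum = 90.509
Softmax = [0.3964, 0.0034, 0.5625, 0.0378]
p[0] = 35.8735/90.509 = 0.3964

0.3964


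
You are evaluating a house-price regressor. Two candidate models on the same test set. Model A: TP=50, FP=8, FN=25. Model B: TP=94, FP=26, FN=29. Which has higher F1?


Model A: P=50/58=0.8621, R=50/75=0.6667, F1=2PR/(P+R)=2TP/(2TP+FP+FN)=100/133=0.7519
Model B: P=94/120=0.7833, R=94/123=0.7642, F1=2PR/(P+R)=2TP/(2TP+FP+FN)=188/243=0.7737
0.7519 < 0.7737 → Model B

Model B


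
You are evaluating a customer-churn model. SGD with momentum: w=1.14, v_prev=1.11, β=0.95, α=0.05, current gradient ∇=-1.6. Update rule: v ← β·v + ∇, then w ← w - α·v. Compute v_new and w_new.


v_new = 0.95·1.11 - 1.6 = 1.0545 - 1.6 = -0.5455
w_new = 1.14 - 0.05·-0.5455 = 1.14 + 0.027275 = 1.167275

v_new=-0.5455, w_new=1.167275


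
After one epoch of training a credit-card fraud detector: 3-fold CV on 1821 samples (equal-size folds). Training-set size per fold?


Fold size = 1821/3 = 607
Training per fold = 1821 - 607 = 1214

1214


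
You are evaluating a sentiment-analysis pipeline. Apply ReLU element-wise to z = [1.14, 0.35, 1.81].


ReLU(1.14) = max(0, 1.14) = 1.14
ReLU(0.35) = max(0, 0.35) = 0.35
ReLU(1.81) = max(0, 1.81) = 1.81
result = [1.14, 0.35, 1.81]

[1.14, 0.35, 1.81]


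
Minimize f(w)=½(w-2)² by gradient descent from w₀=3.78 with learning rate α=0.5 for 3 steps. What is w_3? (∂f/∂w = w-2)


step 1: grad = 3.78-2 = 1.78; w = 3.78 - 0.5·(1.78) = 2.89
step 2: grad = 2.89-2 = 0.89; w = 2.89 - 0.5·(0.89) = 2.445
step 3: grad = 2.445-2 = 0.445; w = 2.445 - 0.5·(0.445) = 2.2225

2.2225


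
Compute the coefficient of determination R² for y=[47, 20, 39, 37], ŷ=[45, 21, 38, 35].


ȳ = 35.75
SS_res = Σ(y-ŷ)² = 10
SS_tot = Σ(y-ȳ)² = 386.75
R² = 1 - SS_res/SS_tot = 1 - 0.0259 = 0.9741

0.9741


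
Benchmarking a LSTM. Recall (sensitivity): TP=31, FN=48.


Recall = TP/(TP+FN)
= 31/(31+48)
= 31/79 = 39.24%

39.24%


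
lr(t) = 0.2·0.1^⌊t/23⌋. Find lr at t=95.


n_drops = ⌊95/23⌋ = 4
lr = 0.2·0.1^4 = 0.2·0.0001 = 0.00002

0.00002


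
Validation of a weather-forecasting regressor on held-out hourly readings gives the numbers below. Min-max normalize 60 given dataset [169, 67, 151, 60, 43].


min=43, max=169
(60-43)/(169-43) = 17/126 = 0.1349

0.1349


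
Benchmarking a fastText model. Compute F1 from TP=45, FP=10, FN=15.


Precision = 45/55 = 0.8182
Recall = 45/60 = 0.75
F1 = 2·P·R/(P+R) = 2·TP/(2·TP+FP+FN) = 90/(90+10+15) = 90/115 = 0.7826

0.7826


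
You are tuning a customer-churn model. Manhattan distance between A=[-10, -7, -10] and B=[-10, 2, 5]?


d = |-10+ 10| + |-7-2| + |-10-5|
  = 0 + 9 + 15
  = 24

24


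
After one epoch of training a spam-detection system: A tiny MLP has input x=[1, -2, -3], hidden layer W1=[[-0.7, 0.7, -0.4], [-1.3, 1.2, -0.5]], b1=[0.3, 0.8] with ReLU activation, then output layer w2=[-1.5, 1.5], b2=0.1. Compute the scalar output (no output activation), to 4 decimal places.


z1[0] = (-0.7)·(1) + (0.7)·(-2) + (-0.4)·(-3) + 0.3 = -0.6
z1[1] = (-1.3)·(1) + (1.2)·(-2) + (-0.5)·(-3) + 0.8 = -1.4
h = ReLU(z1) = [0.0, 0.0]
output = (-1.5)·(0.0) + (1.5)·(0.0) + 0.1 = 0.1

0.1


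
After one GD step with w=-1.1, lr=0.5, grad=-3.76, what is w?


w_new = w - α·∇
= -1.1 - 0.5·-3.76
= -1.1 + 1.88
= 0.78

0.78


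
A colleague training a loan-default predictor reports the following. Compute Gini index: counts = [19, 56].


Probabilities: [19/75, 56/75] ≈ [0.2533, 0.7467]
Σpᵢ² = (361 + 3136)/75² = 3497/5625
Gini = 1 - Σpᵢ² = 1 - 3497/5625 = 0.3783

0.3783


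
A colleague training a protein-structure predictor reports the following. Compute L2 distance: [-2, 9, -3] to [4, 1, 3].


d = √((-2-4)² + (9-1)² + (-3-3)²)
  = √(36 + 64 + 36)
  = √136 = 11.6619

11.6619


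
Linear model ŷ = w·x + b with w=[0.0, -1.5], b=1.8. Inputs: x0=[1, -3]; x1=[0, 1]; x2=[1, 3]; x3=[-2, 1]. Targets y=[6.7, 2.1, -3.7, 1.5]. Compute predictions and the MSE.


ŷ0 = (0.0)·(1) + (-1.5)·(-3) + 1.8 = 6.3
ŷ1 = (0.0)·(0) + (-1.5)·(1) + 1.8 = 0.3
ŷ2 = (0.0)·(1) + (-1.5)·(3) + 1.8 = -2.7
ŷ3 = (0.0)·(-2) + (-1.5)·(1) + 1.8 = 0.3
errors² = [0.16, 3.24, 1.0, 1.44]
MSE = 5.8400/4 = 1.46

1.46


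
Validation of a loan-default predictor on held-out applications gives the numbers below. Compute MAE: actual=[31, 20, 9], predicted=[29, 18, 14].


Absolute errors: |31-29|=2, |20-18|=2, |9-14|=5
Sum = 9
MAE = 9/3 = 3

3


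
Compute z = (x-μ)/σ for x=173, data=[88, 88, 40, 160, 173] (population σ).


μ = 109.8, σ = 49.6725
z = (173 - 109.8)/49.6725 = 1.2723

1.2723


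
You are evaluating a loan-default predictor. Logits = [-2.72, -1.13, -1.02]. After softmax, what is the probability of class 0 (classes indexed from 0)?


Exponentials: e^-2.72=0.0659, e^-1.13=0.323, e^-1.02=0.3606
Sum = 0.7495
Softmax = [0.0879, 0.431, 0.4811]
p[0] = 0.0659/0.7495 = 0.0879

0.0879


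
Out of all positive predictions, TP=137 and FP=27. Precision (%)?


Precision = TP/(TP+FP)
= 137/(137+27)
= 137/164 = 83.54%

83.54%


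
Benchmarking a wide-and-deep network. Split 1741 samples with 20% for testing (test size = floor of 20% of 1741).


Test = ⌊1741·20/100⌋ = 348
Train = 1741 - 348 = 1393

Train: 1393, Test: 348


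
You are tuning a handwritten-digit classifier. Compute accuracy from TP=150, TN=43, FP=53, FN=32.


Accuracy = (TP+TN)/(TP+TN+FP+FN)
= (150+43)/(278)
= 193/278 = 69.42%

69.42%


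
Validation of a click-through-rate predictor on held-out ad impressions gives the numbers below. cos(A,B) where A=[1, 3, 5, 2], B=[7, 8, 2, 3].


A·B = 1·7 + 3·8 + 5·2 + 2·3 = 47
‖A‖ = √39 = 6.245, ‖B‖ = √126 = 11.225
cos = 47/(√39·√126) = 47/√4914 = 0.6705

0.6705


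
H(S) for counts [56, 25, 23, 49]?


Probabilities: [56/153, 25/153, 23/153, 49/153] ≈ [0.366, 0.1634, 0.1503, 0.3203]
H = -((56/153)·log₂(56/153) + (25/153)·log₂(25/153) + (23/153)·log₂(23/153) + (49/153)·log₂(49/153))
  = 1.8948 bits

1.8948 bits


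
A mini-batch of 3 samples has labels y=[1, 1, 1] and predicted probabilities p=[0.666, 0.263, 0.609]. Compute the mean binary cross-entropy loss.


L[0] = -ln(0.666) = 0.4065
L[1] = -ln(0.263) = 1.3356
L[2] = -ln(0.609) = 0.4959
mean = (0.4065 + 1.3356 + 0.4959)/3 = 0.746

0.746


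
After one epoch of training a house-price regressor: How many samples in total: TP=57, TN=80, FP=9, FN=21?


Total = TP + TN + FP + FN
= 57 + 80 + 9 + 21
= 167
(Predicted positive: 66, predicted negative: 101)

167


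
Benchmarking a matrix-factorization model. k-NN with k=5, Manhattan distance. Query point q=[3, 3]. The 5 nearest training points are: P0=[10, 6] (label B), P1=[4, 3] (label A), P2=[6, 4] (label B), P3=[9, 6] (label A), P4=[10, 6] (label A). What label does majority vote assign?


d(q,P0) = 10  (label B)
d(q,P1) = 1  (label A)
d(q,P2) = 4  (label B)
d(q,P3) = 9  (label A)
d(q,P4) = 10  (label A)
Votes: A=3, B=2
Majority → A

A


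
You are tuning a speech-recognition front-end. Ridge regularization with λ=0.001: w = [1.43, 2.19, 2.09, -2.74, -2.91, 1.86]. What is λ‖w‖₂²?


‖w‖₂² = (1.43)² + (2.19)² + (2.09)² + (-2.74)² + (-2.91)² + (1.86)²
     = 2.0449 + 4.7961 + 4.3681 + 7.5076 + 8.4681 + 3.4596
     = 30.6444
λ·‖w‖₂² = 0.001·30.6444 = 0.030644

0.030644


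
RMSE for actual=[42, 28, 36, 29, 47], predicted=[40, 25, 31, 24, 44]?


MSE = 72/5 = 14.4
RMSE = √(72/5) = 3.7947

3.7947


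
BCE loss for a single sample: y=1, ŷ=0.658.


BCE = -[y·ln(p) + (1-y)·ln(1-p)]
= -1·ln(0.658) - 0
= -ln(0.658) = 0.4186

0.4186


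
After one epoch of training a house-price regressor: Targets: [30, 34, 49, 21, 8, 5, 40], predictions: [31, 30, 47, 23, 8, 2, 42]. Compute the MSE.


Squared errors: (30-31)²=1, (34-30)²=16, (49-47)²=4, (21-23)²=4, (8-8)²=0, (5-2)²=9, (40-42)²=4
Sum = 38
MSE = 38/7 = 38/7

38/7


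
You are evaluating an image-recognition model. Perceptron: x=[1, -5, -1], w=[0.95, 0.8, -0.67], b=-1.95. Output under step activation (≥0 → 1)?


z = (1)·(0.95) + (-5)·(0.8) + (-1)·(-0.67) - 1.95
  = -4.33
step(z) = 0 (z<0)

0


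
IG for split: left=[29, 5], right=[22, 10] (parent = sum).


Parent = [51, 15], H_parent = 0.7732
H_left = 0.6024 (n=34), H_right = 0.896 (n=32)
H_children = (34/66)·0.6024 + (32/66)·0.896 = 0.7448
IG = 0.7732 - 0.7448 = 0.0284

0.0284


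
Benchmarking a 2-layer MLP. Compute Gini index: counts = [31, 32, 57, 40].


Probabilities: [31/160, 32/160, 57/160, 40/160] ≈ [0.1938, 0.2, 0.3563, 0.25]
Σpᵢ² = (961 + 1024 + 3249 + 1600)/160² = 6834/25600
Gini = 1 - Σpᵢ² = 1 - 6834/25600 = 0.733

0.733


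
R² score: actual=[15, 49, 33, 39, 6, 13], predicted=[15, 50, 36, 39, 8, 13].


ȳ = 25.8333
SS_res = Σ(y-ŷ)² = 14
SS_tot = Σ(y-ȳ)² = 1436.83
R² = 1 - SS_res/SS_tot = 1 - 0.0097 = 0.9903

0.9903


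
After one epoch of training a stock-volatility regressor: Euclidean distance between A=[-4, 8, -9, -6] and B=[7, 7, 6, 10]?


d = √((-4-7)² + (8-7)² + (-9-6)² + (-6-10)²)
  = √(121 + 1 + 225 + 256)
  = √603 = 24.5561

24.5561


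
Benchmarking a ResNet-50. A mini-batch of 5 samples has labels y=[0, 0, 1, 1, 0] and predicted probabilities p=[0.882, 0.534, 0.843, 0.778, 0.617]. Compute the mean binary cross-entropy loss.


L[0] = -ln(1-0.882) = -ln(0.118) = 2.1371
L[1] = -ln(1-0.534) = -ln(0.466) = 0.7636
L[2] = -ln(0.843) = 0.1708
L[3] = -ln(0.778) = 0.251
L[4] = -ln(1-0.617) = -ln(0.383) = 0.9597
mean = (2.1371 + 0.7636 + 0.1708 + 0.251 + 0.9597)/5 = 0.8564

0.8564


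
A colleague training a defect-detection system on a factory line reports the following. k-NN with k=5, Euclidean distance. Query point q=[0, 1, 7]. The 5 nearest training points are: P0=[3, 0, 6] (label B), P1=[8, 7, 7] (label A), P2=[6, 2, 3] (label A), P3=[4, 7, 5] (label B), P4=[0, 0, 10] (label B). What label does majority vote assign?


d(q,P0) = 3.3166  (label B)
d(q,P1) = 10.0  (label A)
d(q,P2) = 7.2801  (label A)
d(q,P3) = 7.4833  (label B)
d(q,P4) = 3.1623  (label B)
Votes: A=2, B=3
Majority → B

B


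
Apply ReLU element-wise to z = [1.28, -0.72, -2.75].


ReLU(1.28) = max(0, 1.28) = 1.28
ReLU(-0.72) = max(0, -0.72) = 0.0
ReLU(-2.75) = max(0, -2.75) = 0.0
result = [1.28, 0.0, 0.0]

[1.28, 0.0, 0.0]


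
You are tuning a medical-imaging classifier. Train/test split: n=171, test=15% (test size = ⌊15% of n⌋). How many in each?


Test = ⌊171·15/100⌋ = 25
Train = 171 - 25 = 146

Train: 146, Test: 25


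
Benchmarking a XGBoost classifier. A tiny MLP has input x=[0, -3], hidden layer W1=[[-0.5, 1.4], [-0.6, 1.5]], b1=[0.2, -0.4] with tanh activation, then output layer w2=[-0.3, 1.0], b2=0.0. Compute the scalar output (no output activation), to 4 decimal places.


z1[0] = (-0.5)·(0) + (1.4)·(-3) + 0.2 = -4.0
z1[1] = (-0.6)·(0) + (1.5)·(-3) - 0.4 = -4.9
h = tanh(z1) = [-0.9993, -0.9999]
output = (-0.3)·(-0.9993) + (1.0)·(-0.9999) + 0.0 = -0.7001

-0.7001


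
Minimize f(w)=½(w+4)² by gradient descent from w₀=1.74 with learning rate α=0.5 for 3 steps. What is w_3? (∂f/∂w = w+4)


step 1: grad = 1.74+4 = 5.74; w = 1.74 - 0.5·(5.74) = -1.13
step 2: grad = -1.13+4 = 2.87; w = -1.13 - 0.5·(2.87) = -2.565
step 3: grad = -2.565+4 = 1.435; w = -2.565 - 0.5·(1.435) = -3.2825

-3.2825


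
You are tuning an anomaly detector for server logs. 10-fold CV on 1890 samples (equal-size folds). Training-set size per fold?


Fold size = 1890/10 = 189
Training per fold = 1890 - 189 = 1701

1701


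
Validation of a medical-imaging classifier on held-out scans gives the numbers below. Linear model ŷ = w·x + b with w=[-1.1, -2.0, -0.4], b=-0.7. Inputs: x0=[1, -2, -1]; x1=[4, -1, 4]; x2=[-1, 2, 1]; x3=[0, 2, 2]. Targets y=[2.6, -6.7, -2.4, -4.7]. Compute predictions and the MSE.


ŷ0 = (-1.1)·(1) + (-2.0)·(-2) + (-0.4)·(-1) - 0.7 = 2.6
ŷ1 = (-1.1)·(4) + (-2.0)·(-1) + (-0.4)·(4) - 0.7 = -4.7
ŷ2 = (-1.1)·(-1) + (-2.0)·(2) + (-0.4)·(1) - 0.7 = -4.0
ŷ3 = (-1.1)·(0) + (-2.0)·(2) + (-0.4)·(2) - 0.7 = -5.5
errors² = [0.0, 4.0, 2.56, 0.64]
MSE = 7.2000/4 = 1.8

1.8


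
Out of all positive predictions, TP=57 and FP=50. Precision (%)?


Precision = TP/(TP+FP)
= 57/(57+50)
= 57/107 = 53.27%

53.27%


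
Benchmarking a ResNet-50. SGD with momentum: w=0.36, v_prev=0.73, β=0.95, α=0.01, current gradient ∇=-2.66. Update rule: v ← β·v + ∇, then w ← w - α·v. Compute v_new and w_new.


v_new = 0.95·0.73 - 2.66 = 0.6935 - 2.66 = -1.9665
w_new = 0.36 - 0.01·-1.9665 = 0.36 + 0.019665 = 0.379665

v_new=-1.9665, w_new=0.379665


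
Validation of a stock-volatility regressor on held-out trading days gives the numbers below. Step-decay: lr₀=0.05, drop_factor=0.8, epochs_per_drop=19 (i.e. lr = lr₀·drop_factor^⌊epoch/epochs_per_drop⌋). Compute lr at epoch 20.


n_drops = ⌊20/19⌋ = 1
lr = 0.05·0.8^1 = 0.05·0.8 = 0.04

0.04


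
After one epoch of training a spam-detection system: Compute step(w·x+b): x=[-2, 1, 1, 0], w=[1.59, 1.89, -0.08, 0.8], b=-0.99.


z = (-2)·(1.59) + (1)·(1.89) + (1)·(-0.08) + (0)·(0.8) - 0.99
  = -2.36
step(z) = 0 (z<0)

0


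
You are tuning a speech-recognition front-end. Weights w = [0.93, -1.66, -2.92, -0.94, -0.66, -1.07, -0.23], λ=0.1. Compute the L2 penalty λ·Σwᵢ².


‖w‖₂² = (0.93)² + (-1.66)² + (-2.92)² + (-0.94)² + (-0.66)² + (-1.07)² + (-0.23)²
     = 0.8649 + 2.7556 + 8.5264 + 0.8836 + 0.4356 + 1.1449 + 0.0529
     = 14.6639
λ·‖w‖₂² = 0.1·14.6639 = 1.46639

1.46639


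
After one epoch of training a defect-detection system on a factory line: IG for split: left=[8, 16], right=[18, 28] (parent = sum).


Parent = [26, 44], H_parent = 0.9518
H_left = 0.9183 (n=24), H_right = 0.9656 (n=46)
H_children = (24/70)·0.9183 + (46/70)·0.9656 = 0.9494
IG = 0.9518 - 0.9494 = 0.0024

0.0024


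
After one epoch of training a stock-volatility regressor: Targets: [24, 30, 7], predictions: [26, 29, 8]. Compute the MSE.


Squared errors: (24-26)²=4, (30-29)²=1, (7-8)²=1
Sum = 6
MSE = 6/3 = 2

2


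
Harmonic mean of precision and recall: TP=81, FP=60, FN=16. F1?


Precision = 81/141 = 0.5745
Recall = 81/97 = 0.8351
F1 = 2·P·R/(P+R) = 2·TP/(2·TP+FP+FN) = 162/(162+60+16) = 162/238 = 0.6807

0.6807


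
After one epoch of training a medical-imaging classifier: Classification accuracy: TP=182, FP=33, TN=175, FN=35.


Accuracy = (TP+TN)/(TP+TN+FP+FN)
= (182+175)/(425)
= 357/425 = 84.0%

84.0%


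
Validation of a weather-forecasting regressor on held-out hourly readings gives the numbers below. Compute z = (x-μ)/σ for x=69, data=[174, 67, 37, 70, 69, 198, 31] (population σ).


μ = 92.2857, σ = 61.3461
z = (69 - 92.2857)/61.3461 = -0.3796

-0.3796


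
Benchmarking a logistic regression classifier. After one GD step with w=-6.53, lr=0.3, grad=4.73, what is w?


w_new = w - α·∇
= -6.53 - 0.3·4.73
= -6.53 - 1.419
= -7.949

-7.949


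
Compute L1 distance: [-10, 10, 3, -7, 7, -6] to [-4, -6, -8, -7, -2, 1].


d = |-10+ 4| + |10+ 6| + |3+ 8| + |-7+ 7| + |7+ 2| + |-6-1|
  = 6 + 16 + 11 + 0 + 9 + 7
  = 49

49


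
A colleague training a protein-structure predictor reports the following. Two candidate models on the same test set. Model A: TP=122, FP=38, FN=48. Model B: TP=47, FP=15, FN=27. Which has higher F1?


Model A: P=122/160=0.7625, R=122/170=0.7176, F1=2PR/(P+R)=2TP/(2TP+FP+FN)=244/330=0.7394
Model B: P=47/62=0.7581, R=47/74=0.6351, F1=2PR/(P+R)=2TP/(2TP+FP+FN)=94/136=0.6912
0.7394 > 0.6912 → Model A

Model A


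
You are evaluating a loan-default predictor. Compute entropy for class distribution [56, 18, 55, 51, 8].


Probabilities: [56/188, 18/188, 55/188, 51/188, 8/188] ≈ [0.2979, 0.0957, 0.2926, 0.2713, 0.0426]
H = -((56/188)·log₂(56/188) + (18/188)·log₂(18/188) + (55/188)·log₂(55/188) + (51/188)·log₂(51/188) + (8/188)·log₂(8/188))
  = 2.0677 bits

2.0677 bits


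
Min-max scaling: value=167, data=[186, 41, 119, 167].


min=41, max=186
(167-41)/(186-41) = 126/145 = 0.869

0.869


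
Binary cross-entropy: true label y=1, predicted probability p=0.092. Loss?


BCE = -[y·ln(p) + (1-y)·ln(1-p)]
= -1·ln(0.092) - 0
= -ln(0.092) = 2.386

2.386


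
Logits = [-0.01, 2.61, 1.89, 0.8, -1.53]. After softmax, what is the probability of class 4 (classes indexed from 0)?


Exponentials: e^-0.01=0.99, e^2.61=13.5991, e^1.89=6.6194, e^0.8=2.2255, e^-1.53=0.2165
Sum = 23.6505
Softmax = [0.0419, 0.575, 0.2799, 0.0941, 0.0092]
p[4] = 0.2165/23.6505 = 0.0092

0.0092


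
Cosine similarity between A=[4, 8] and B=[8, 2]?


A·B = 4·8 + 8·2 = 48
‖A‖ = √80 = 8.9443, ‖B‖ = √68 = 8.2462
cos = 48/(√80·√68) = 48/√5440 = 0.6508

0.6508


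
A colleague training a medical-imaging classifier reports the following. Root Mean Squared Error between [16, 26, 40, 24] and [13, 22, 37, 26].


MSE = 38/4 = 9.5
RMSE = √(38/4) = 3.0822

3.0822


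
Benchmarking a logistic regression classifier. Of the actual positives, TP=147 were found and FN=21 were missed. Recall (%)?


Recall = TP/(TP+FN)
= 147/(147+21)
= 147/168 = 87.5%

87.5%


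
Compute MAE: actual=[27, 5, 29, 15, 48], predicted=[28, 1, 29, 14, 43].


Absolute errors: |27-28|=1, |5-1|=4, |29-29|=0, |15-14|=1, |48-43|=5
Sum = 11
MAE = 11/5 = 11/5

11/5


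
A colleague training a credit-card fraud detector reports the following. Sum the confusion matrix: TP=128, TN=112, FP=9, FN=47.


Total = TP + TN + FP + FN
= 128 + 112 + 9 + 47
= 296
(Predicted positive: 137, predicted negative: 159)

296


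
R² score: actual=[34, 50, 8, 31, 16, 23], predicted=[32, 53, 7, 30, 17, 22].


ȳ = 27
SS_res = Σ(y-ŷ)² = 17
SS_tot = Σ(y-ȳ)² = 1092
R² = 1 - SS_res/SS_tot = 1 - 0.0156 = 0.9844

0.9844


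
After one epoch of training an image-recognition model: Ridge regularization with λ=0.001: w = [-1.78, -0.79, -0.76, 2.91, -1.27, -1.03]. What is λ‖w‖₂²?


‖w‖₂² = (-1.78)² + (-0.79)² + (-0.76)² + (2.91)² + (-1.27)² + (-1.03)²
     = 3.1684 + 0.6241 + 0.5776 + 8.4681 + 1.6129 + 1.0609
     = 15.512
λ·‖w‖₂² = 0.001·15.512 = 0.015512

0.015512


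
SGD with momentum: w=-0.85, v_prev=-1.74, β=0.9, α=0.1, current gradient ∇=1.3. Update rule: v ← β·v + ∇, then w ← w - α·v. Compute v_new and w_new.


v_new = 0.9·-1.74 + 1.3 = -1.566 + 1.3 = -0.266
w_new = -0.85 - 0.1·-0.266 = -0.85 + 0.0266 = -0.8234

v_new=-0.266, w_new=-0.8234


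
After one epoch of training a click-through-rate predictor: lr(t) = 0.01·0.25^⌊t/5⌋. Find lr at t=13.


n_drops = ⌊13/5⌋ = 2
lr = 0.01·0.25^2 = 0.01·0.0625 = 0.000625

0.000625


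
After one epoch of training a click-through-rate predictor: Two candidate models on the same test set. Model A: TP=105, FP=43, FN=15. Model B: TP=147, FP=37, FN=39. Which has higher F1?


Model A: P=105/148=0.7095, R=105/120=0.875, F1=2PR/(P+R)=2TP/(2TP+FP+FN)=210/268=0.7836
Model B: P=147/184=0.7989, R=147/186=0.7903, F1=2PR/(P+R)=2TP/(2TP+FP+FN)=294/370=0.7946
0.7836 < 0.7946 → Model B

Model B


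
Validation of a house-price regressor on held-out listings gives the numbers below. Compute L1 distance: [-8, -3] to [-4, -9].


d = |-8+ 4| + |-3+ 9|
  = 4 + 6
  = 10

10


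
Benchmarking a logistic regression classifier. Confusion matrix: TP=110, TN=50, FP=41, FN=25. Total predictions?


Total = TP + TN + FP + FN
= 110 + 50 + 41 + 25
= 226
(Predicted positive: 151, predicted negative: 75)

226


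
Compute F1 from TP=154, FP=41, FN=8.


Precision = 154/195 = 0.7897
Recall = 154/162 = 0.9506
F1 = 2·P·R/(P+R) = 2·TP/(2·TP+FP+FN) = 308/(308+41+8) = 308/357 = 0.8627

0.8627


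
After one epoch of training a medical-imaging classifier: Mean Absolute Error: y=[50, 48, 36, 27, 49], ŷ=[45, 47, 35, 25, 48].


Absolute errors: |50-45|=5, |48-47|=1, |36-35|=1, |27-25|=2, |49-48|=1
Sum = 10
MAE = 10/5 = 2

2


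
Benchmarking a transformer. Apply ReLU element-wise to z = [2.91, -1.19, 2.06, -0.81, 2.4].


ReLU(2.91) = max(0, 2.91) = 2.91
ReLU(-1.19) = max(0, -1.19) = 0.0
ReLU(2.06) = max(0, 2.06) = 2.06
ReLU(-0.81) = max(0, -0.81) = 0.0
ReLU(2.4) = max(0, 2.4) = 2.4
result = [2.91, 0.0, 2.06, 0.0, 2.4]

[2.91, 0.0, 2.06, 0.0, 2.4]


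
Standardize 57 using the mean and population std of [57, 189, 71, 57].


μ = 93.5, σ = 55.4324
z = (57 - 93.5)/55.4324 = -0.6585

-0.6585


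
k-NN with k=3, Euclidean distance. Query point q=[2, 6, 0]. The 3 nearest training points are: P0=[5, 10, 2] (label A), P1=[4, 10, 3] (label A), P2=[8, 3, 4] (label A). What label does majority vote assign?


d(q,P0) = 5.3852  (label A)
d(q,P1) = 5.3852  (label A)
d(q,P2) = 7.8102  (label A)
Votes: A=3, B=0
Majority → A

A


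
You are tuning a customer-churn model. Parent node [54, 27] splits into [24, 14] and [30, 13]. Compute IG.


Parent = [54, 27], H_parent = 0.9183
H_left = 0.9495 (n=38), H_right = 0.8841 (n=43)
H_children = (38/81)·0.9495 + (43/81)·0.8841 = 0.9148
IG = 0.9183 - 0.9148 = 0.0035

0.0035


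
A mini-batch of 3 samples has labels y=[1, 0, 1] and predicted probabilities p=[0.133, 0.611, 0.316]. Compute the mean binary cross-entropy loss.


L[0] = -ln(0.133) = 2.0174
L[1] = -ln(1-0.611) = -ln(0.389) = 0.9442
L[2] = -ln(0.316) = 1.152
mean = (2.0174 + 0.9442 + 1.152)/3 = 1.3712

1.3712
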